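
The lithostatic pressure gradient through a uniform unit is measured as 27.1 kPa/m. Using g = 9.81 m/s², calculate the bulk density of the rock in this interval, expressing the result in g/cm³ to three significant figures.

2.76 g/cm³

ρ = (dP/dz)/g = 27.1 kPa/m / 9.81 m/s² = 27100 Pa/m / 9.81 m/s² = 2762.5 kg/m³
= 2.762 g/cm³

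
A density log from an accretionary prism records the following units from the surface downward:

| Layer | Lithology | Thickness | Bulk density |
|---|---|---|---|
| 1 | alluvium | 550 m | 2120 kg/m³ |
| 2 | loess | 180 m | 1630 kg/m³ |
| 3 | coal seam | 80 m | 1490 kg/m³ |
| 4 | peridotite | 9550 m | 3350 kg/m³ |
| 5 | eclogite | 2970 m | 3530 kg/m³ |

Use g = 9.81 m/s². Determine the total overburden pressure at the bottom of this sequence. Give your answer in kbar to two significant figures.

4.3 kbar

alluvium: 2120 kg/m³ × 9.81 m/s² × 550 m = 1.144×10^7 Pa = 0.1144 kbar
loess: 1630 kg/m³ × 9.81 m/s² × 180 m = 2.878×10^6 Pa = 0.02878 kbar
coal seam: 1490 kg/m³ × 9.81 m/s² × 80 m = 1.169×10^6 Pa = 0.01169 kbar
peridotite: 3350 kg/m³ × 9.81 m/s² × 9550 m = 3.138×10^8 Pa = 3.138 kbar
eclogite: 3530 kg/m³ × 9.81 m/s² × 2970 m = 1.028×10^8 Pa = 1.028 kbar
Total = 0.1144 + 0.02878 + 0.01169 + 3.138 + 1.028 = 4.3218 kbar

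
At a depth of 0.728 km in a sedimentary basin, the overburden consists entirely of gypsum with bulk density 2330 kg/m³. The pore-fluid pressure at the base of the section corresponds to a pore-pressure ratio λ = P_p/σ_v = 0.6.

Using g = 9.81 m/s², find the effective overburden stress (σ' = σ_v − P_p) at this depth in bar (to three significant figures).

66.6 bar

Overburden (lithostatic) stress σ_v:
gypsum: 2330 kg/m³ × 9.81 m/s² × 728 m = 1.664×10^7 Pa = 16.64 MPa
Pore pressure P_p = λ·σ_v = 0.6 × 16.64 MPa = 9.984 MPa
Effective stress σ' = σ_v − P_p = 16.64 − 9.984 = 6.6560 MPa = 66.560 bar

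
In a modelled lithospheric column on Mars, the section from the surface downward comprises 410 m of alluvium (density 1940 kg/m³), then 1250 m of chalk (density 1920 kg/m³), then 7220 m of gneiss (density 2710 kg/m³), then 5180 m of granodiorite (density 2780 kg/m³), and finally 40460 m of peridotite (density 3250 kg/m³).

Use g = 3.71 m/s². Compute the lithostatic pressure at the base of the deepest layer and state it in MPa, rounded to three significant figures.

626 MPa

alluvium: 1940 kg/m³ × 3.71 m/s² × 410 m = 2.951×10^6 Pa = 2.951 MPa
chalk: 1920 kg/m³ × 3.71 m/s² × 1250 m = 8.904×10^6 Pa = 8.904 MPa
gneiss: 2710 kg/m³ × 3.71 m/s² × 7220 m = 7.259×10^7 Pa = 72.59 MPa
granodiorite: 2780 kg/m³ × 3.71 m/s² × 5180 m = 5.343×10^7 Pa = 53.43 MPa
peridotite: 3250 kg/m³ × 3.71 m/s² × 40460 m = 4.878×10^8 Pa = 487.8 MPa
Total = 2.951 + 8.904 + 72.59 + 53.43 + 487.8 = 625.72 MPa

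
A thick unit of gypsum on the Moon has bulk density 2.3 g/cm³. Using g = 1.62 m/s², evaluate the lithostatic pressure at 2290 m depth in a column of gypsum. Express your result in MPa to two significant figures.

8.5 MPa

gypsum: 2300 kg/m³ × 1.62 m/s² × 2290 m = 8.533×10^6 Pa = 8.533 MPa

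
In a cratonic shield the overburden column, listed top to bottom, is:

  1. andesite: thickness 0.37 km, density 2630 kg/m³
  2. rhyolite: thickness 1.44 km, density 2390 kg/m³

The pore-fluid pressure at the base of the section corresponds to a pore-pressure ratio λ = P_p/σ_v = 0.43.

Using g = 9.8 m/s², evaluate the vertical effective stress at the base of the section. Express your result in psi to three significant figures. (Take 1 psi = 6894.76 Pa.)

Overburden (lithostatic) stress σ_v:
andesite: 2630 kg/m³ × 9.8 m/s² × 370 m = 9.536×10^6 Pa = 9.536 MPa
rhyolite: 2390 kg/m³ × 9.8 m/s² × 1440 m = 3.373×10^7 Pa = 33.73 MPa
Total = 9.536 + 33.73 = 43.264 MPa
Pore pressure P_p = λ·σ_v = 0.43 × 43.26 MPa = 18.60 MPa
Effective stress σ' = σ_v − P_p = 43.26 − 18.60 = 24.661 MPa = 3576.7 psi

3580 psi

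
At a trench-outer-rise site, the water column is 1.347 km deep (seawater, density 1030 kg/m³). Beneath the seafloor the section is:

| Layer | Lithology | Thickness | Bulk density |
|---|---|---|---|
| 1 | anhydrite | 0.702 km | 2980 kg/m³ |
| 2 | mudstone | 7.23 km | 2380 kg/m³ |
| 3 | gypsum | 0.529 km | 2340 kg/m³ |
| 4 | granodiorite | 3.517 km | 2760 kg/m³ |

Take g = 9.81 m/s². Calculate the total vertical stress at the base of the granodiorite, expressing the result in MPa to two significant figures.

seawater: 1030 kg/m³ × 9.81 m/s² × 1347 m = 1.361×10^7 Pa = 13.61 MPa
anhydrite: 2980 kg/m³ × 9.81 m/s² × 702 m = 2.052×10^7 Pa = 20.52 MPa
mudstone: 2380 kg/m³ × 9.81 m/s² × 7230 m = 1.688×10^8 Pa = 168.8 MPa
gypsum: 2340 kg/m³ × 9.81 m/s² × 529 m = 1.214×10^7 Pa = 12.14 MPa
granodiorite: 2760 kg/m³ × 9.81 m/s² × 3517 m = 9.522×10^7 Pa = 95.22 MPa
Total = 13.61 + 20.52 + 168.8 + 12.14 + 95.22 = 310.31 MPa

310 MPa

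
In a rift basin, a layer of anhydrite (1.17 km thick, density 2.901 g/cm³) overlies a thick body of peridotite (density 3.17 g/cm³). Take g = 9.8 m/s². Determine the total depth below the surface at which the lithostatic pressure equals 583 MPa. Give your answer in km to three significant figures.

Pressure at base of upper layers: 2901×9.8×1170 = 3.326×10^7 Pa = 33.26 MPa
Remaining pressure to be supplied by peridotite: 5.830×10^8 − 3.326×10^7 = 5.497×10^8 Pa
Additional depth in peridotite = 5.497×10^8 Pa / (3170 kg/m³ × 9.8 m/s²) = 17696 m
Total depth = 1170 m + 17696 m = 18866 m
= 18.866 km

18.9 km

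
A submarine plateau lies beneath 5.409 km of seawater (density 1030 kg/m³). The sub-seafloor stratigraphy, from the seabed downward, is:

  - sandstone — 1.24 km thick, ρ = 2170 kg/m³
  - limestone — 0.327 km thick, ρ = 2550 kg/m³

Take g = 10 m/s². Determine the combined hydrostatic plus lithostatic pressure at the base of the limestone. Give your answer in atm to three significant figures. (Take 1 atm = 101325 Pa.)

898 atm

seawater: 1030 kg/m³ × 10 m/s² × 5409 m = 5.571×10^7 Pa = 549.8 atm
sandstone: 2170 kg/m³ × 10 m/s² × 1240 m = 2.691×10^7 Pa = 265.6 atm
limestone: 2550 kg/m³ × 10 m/s² × 327 m = 8.338×10^6 Pa = 82.29 atm
Total = 549.8 + 265.6 + 82.29 = 897.70 atm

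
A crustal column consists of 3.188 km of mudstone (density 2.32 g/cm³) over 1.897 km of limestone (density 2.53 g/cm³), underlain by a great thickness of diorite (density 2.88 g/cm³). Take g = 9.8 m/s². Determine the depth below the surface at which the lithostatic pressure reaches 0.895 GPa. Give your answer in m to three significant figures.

Pressure at base of upper layers: 2320×9.8×3188 + 2530×9.8×1897 = 1.195×10^8 Pa = 0.1195 GPa
Remaining pressure to be supplied by diorite: 8.950×10^8 − 1.195×10^8 = 7.755×10^8 Pa
Additional depth in diorite = 7.755×10^8 Pa / (2880 kg/m³ × 9.8 m/s²) = 27476 m
Total depth = 5085 m + 27476 m = 32561 m

32600 m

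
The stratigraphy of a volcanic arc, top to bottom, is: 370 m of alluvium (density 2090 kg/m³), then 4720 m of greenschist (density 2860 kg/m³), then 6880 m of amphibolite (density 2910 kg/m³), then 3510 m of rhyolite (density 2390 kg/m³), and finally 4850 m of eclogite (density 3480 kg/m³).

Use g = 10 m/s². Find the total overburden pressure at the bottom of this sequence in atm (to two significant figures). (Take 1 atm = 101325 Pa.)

alluvium: 2090 kg/m³ × 10 m/s² × 370 m = 7.733×10^6 Pa = 76.32 atm
greenschist: 2860 kg/m³ × 10 m/s² × 4720 m = 1.350×10^8 Pa = 1332 atm
amphibolite: 2910 kg/m³ × 10 m/s² × 6880 m = 2.002×10^8 Pa = 1976 atm
rhyolite: 2390 kg/m³ × 10 m/s² × 3510 m = 8.389×10^7 Pa = 827.9 atm
eclogite: 3480 kg/m³ × 10 m/s² × 4850 m = 1.688×10^8 Pa = 1666 atm
Total = 76.32 + 1332 + 1976 + 827.9 + 1666 = 5878.1 atm

5900 atm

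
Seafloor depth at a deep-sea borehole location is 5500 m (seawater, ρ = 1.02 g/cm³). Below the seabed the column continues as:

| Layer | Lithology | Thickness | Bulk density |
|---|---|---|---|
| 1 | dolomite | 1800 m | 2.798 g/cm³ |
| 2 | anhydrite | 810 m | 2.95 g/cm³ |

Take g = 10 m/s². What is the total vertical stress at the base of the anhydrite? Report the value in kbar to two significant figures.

1.3 kbar

seawater: 1020 kg/m³ × 10 m/s² × 5500 m = 5.610×10^7 Pa = 0.5610 kbar
dolomite: 2798 kg/m³ × 10 m/s² × 1800 m = 5.036×10^7 Pa = 0.5036 kbar
anhydrite: 2950 kg/m³ × 10 m/s² × 810 m = 2.389×10^7 Pa = 0.2389 kbar
Total = 0.5610 + 0.5036 + 0.2389 = 1.3036 kbar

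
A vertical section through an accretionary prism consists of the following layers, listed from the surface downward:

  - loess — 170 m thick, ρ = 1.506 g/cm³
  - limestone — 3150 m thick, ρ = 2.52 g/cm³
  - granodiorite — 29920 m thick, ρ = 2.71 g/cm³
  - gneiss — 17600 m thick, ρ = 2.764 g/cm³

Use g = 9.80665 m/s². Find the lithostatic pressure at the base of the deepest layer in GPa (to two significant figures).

1.4 GPa

loess: 1506 kg/m³ × 9.80665 m/s² × 170 m = 2.511×10^6 Pa = 2.511×10^-3 GPa
limestone: 2520 kg/m³ × 9.80665 m/s² × 3150 m = 7.785×10^7 Pa = 0.07785 GPa
granodiorite: 2710 kg/m³ × 9.80665 m/s² × 29920 m = 7.952×10^8 Pa = 0.7952 GPa
gneiss: 2764 kg/m³ × 9.80665 m/s² × 17600 m = 4.771×10^8 Pa = 0.4771 GPa
Total = 2.511×10^-3 + 0.07785 + 0.7952 + 0.4771 = 1.3526 GPa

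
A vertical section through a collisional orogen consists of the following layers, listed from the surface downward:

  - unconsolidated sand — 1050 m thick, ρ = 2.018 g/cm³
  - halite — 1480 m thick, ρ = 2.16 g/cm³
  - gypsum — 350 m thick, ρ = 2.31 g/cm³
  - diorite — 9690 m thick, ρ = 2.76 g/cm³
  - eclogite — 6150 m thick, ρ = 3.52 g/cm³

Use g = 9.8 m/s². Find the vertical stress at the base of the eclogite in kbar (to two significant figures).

unconsolidated sand: 2018 kg/m³ × 9.8 m/s² × 1050 m = 2.077×10^7 Pa = 0.2077 kbar
halite: 2160 kg/m³ × 9.8 m/s² × 1480 m = 3.133×10^7 Pa = 0.3133 kbar
gypsum: 2310 kg/m³ × 9.8 m/s² × 350 m = 7.923×10^6 Pa = 0.07923 kbar
diorite: 2760 kg/m³ × 9.8 m/s² × 9690 m = 2.621×10^8 Pa = 2.621 kbar
eclogite: 3520 kg/m³ × 9.8 m/s² × 6150 m = 2.122×10^8 Pa = 2.122 kbar
Total = 0.2077 + 0.3133 + 0.07923 + 2.621 + 2.122 = 5.3426 kbar

5.3 kbar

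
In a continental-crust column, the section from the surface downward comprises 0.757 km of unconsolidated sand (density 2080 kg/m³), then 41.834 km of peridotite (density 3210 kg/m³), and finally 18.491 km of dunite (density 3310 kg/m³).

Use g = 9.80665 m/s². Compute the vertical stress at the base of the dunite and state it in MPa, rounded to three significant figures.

unconsolidated sand: 2080 kg/m³ × 9.80665 m/s² × 757 m = 1.544×10^7 Pa = 15.44 MPa
peridotite: 3210 kg/m³ × 9.80665 m/s² × 41834 m = 1.317×10^9 Pa = 1317 MPa
dunite: 3310 kg/m³ × 9.80665 m/s² × 18491 m = 6.002×10^8 Pa = 600.2 MPa
Total = 15.44 + 1317 + 600.2 = 1932.6 MPa

1930 MPa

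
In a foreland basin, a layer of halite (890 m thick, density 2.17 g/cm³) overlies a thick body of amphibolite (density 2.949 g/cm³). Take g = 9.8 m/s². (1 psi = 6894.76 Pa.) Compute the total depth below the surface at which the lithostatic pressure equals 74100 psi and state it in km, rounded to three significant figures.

17.9 km

Pressure at base of upper layers: 2170×9.8×890 = 1.893×10^7 Pa = 2745 psi
Remaining pressure to be supplied by amphibolite: 5.109×10^8 − 1.893×10^7 = 4.920×10^8 Pa
Additional depth in amphibolite = 4.920×10^8 Pa / (2949 kg/m³ × 9.8 m/s²) = 17023 m
Total depth = 890 m + 17023 m = 17913 m
= 17.913 km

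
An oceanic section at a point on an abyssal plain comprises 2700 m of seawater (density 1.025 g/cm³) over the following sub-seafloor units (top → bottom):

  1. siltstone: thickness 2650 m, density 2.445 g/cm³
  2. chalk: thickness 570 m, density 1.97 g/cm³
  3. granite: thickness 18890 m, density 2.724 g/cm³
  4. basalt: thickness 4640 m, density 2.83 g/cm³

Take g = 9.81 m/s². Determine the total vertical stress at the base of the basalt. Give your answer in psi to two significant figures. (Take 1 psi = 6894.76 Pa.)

110000 psi

seawater: 1025 kg/m³ × 9.81 m/s² × 2700 m = 2.715×10^7 Pa = 3938 psi
siltstone: 2445 kg/m³ × 9.81 m/s² × 2650 m = 6.356×10^7 Pa = 9219 psi
chalk: 1970 kg/m³ × 9.81 m/s² × 570 m = 1.102×10^7 Pa = 1598 psi
granite: 2724 kg/m³ × 9.81 m/s² × 18890 m = 5.048×10^8 Pa = 73213 psi
basalt: 2830 kg/m³ × 9.81 m/s² × 4640 m = 1.288×10^8 Pa = 18683 psi
Total = 3938 + 9219 + 1598 + 73213 + 18683 = 1.0665×10^5 psi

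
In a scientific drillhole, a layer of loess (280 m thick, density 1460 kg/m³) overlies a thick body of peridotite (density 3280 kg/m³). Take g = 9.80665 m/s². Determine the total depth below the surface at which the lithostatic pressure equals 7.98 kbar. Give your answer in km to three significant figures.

25.0 km

Pressure at base of upper layers: 1460×9.80665×280 = 4.009×10^6 Pa = 0.04009 kbar
Remaining pressure to be supplied by peridotite: 7.980×10^8 − 4.009×10^6 = 7.940×10^8 Pa
Additional depth in peridotite = 7.940×10^8 Pa / (3280 kg/m³ × 9.80665 m/s²) = 24684 m
Total depth = 280 m + 24684 m = 24964 m
= 24.964 km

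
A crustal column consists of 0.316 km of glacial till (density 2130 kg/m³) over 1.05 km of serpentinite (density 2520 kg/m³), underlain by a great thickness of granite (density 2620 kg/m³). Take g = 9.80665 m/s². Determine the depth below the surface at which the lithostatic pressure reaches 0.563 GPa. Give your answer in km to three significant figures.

22.0 km

Pressure at base of upper layers: 2130×9.80665×316 + 2520×9.80665×1050 = 3.255×10^7 Pa = 0.03255 GPa
Remaining pressure to be supplied by granite: 5.630×10^8 − 3.255×10^7 = 5.305×10^8 Pa
Additional depth in granite = 5.305×10^8 Pa / (2620 kg/m³ × 9.80665 m/s²) = 20645 m
Total depth = 1366 m + 20645 m = 22011 m
= 22.011 km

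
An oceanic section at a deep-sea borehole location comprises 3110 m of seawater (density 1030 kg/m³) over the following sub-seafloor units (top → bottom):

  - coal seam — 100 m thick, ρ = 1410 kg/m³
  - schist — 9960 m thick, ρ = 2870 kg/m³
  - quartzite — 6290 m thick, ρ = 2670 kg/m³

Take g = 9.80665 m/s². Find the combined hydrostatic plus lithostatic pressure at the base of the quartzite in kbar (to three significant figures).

seawater: 1030 kg/m³ × 9.80665 m/s² × 3110 m = 3.141×10^7 Pa = 0.3141 kbar
coal seam: 1410 kg/m³ × 9.80665 m/s² × 100 m = 1.383×10^6 Pa = 0.01383 kbar
schist: 2870 kg/m³ × 9.80665 m/s² × 9960 m = 2.803×10^8 Pa = 2.803 kbar
quartzite: 2670 kg/m³ × 9.80665 m/s² × 6290 m = 1.647×10^8 Pa = 1.647 kbar
Total = 0.3141 + 0.01383 + 2.803 + 1.647 = 4.7782 kbar

4.78 kbar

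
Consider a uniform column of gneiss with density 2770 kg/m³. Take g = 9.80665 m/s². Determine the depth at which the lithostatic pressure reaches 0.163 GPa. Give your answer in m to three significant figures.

6000 m

h = P/(ρg) = 0.163 GPa / (2770 kg/m³ × 9.80665 m/s²) = 1.630×10^8 Pa / 27164 Pa/m = 6000.5 m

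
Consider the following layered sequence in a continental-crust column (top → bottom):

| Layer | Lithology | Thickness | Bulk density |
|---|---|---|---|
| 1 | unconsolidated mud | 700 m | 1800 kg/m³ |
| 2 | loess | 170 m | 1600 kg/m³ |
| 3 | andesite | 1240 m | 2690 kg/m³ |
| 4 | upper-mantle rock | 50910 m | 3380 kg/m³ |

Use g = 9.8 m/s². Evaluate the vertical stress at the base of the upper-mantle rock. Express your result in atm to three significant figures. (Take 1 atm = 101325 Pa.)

unconsolidated mud: 1800 kg/m³ × 9.8 m/s² × 700 m = 1.235×10^7 Pa = 121.9 atm
loess: 1600 kg/m³ × 9.8 m/s² × 170 m = 2.666×10^6 Pa = 26.31 atm
andesite: 2690 kg/m³ × 9.8 m/s² × 1240 m = 3.269×10^7 Pa = 322.6 atm
upper-mantle rock: 3380 kg/m³ × 9.8 m/s² × 50910 m = 1.686×10^9 Pa = 16643 atm
Total = 121.9 + 26.31 + 322.6 + 16643 = 17114 atm

17100 atm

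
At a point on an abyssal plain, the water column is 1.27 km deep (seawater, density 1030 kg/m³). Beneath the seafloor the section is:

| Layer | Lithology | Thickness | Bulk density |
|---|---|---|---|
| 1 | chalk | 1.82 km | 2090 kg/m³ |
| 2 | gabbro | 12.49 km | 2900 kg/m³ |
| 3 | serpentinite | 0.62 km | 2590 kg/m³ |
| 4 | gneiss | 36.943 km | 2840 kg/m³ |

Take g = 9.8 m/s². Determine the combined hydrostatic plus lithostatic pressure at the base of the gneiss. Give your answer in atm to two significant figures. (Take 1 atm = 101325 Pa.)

seawater: 1030 kg/m³ × 9.8 m/s² × 1270 m = 1.282×10^7 Pa = 126.5 atm
chalk: 2090 kg/m³ × 9.8 m/s² × 1820 m = 3.728×10^7 Pa = 367.9 atm
gabbro: 2900 kg/m³ × 9.8 m/s² × 12490 m = 3.550×10^8 Pa = 3503 atm
serpentinite: 2590 kg/m³ × 9.8 m/s² × 620 m = 1.574×10^7 Pa = 155.3 atm
gneiss: 2840 kg/m³ × 9.8 m/s² × 36943 m = 1.028×10^9 Pa = 10148 atm
Total = 126.5 + 367.9 + 3503 + 155.3 + 10148 = 14300 atm

14000 atm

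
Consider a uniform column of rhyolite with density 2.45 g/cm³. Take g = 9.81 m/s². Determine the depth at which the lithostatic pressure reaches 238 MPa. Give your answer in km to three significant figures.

h = P/(ρg) = 238 MPa / (2450 kg/m³ × 9.81 m/s²) = 2.380×10^8 Pa / 24034 Pa/m = 9902.4 m
= 9.9024 km

9.90 km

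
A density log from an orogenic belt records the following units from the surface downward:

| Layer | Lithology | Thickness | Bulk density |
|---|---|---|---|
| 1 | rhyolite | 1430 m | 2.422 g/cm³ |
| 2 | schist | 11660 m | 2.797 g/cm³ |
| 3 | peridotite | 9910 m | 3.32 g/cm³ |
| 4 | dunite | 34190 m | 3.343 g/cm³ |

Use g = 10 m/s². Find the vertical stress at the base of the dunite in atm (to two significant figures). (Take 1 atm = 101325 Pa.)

18000 atm

rhyolite: 2422 kg/m³ × 10 m/s² × 1430 m = 3.463×10^7 Pa = 341.8 atm
schist: 2797 kg/m³ × 10 m/s² × 11660 m = 3.261×10^8 Pa = 3219 atm
peridotite: 3320 kg/m³ × 10 m/s² × 9910 m = 3.290×10^8 Pa = 3247 atm
dunite: 3343 kg/m³ × 10 m/s² × 34190 m = 1.143×10^9 Pa = 11280 atm
Total = 341.8 + 3219 + 3247 + 11280 = 18088 atm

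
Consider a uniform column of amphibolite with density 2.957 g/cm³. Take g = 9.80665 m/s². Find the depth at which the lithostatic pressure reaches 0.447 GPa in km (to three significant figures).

h = P/(ρg) = 0.447 GPa / (2957 kg/m³ × 9.80665 m/s²) = 4.470×10^8 Pa / 28998 Pa/m = 15415 m
= 15.415 km

15.4 km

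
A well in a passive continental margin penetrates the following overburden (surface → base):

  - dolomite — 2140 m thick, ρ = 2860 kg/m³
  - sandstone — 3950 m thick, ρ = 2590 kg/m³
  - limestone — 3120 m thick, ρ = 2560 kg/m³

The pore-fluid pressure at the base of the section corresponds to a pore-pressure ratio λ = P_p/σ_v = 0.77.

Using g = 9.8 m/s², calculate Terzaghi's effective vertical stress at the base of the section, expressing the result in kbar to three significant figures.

Overburden (lithostatic) stress σ_v:
dolomite: 2860 kg/m³ × 9.8 m/s² × 2140 m = 5.998×10^7 Pa = 59.98 MPa
sandstone: 2590 kg/m³ × 9.8 m/s² × 3950 m = 1.003×10^8 Pa = 100.3 MPa
limestone: 2560 kg/m³ × 9.8 m/s² × 3120 m = 7.827×10^7 Pa = 78.27 MPa
Total = 59.98 + 100.3 + 78.27 = 238.51 MPa
Pore pressure P_p = λ·σ_v = 0.77 × 238.5 MPa = 183.7 MPa
Effective stress σ' = σ_v − P_p = 238.5 − 183.7 = 54.858 MPa = 0.54858 kbar

0.549 kbar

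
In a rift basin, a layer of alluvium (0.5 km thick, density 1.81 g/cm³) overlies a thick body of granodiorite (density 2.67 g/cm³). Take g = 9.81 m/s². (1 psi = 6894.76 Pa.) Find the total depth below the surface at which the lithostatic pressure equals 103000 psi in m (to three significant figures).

27300 m

Pressure at base of upper layers: 1810×9.81×500 = 8.878×10^6 Pa = 1288 psi
Remaining pressure to be supplied by granodiorite: 7.102×10^8 − 8.878×10^6 = 7.013×10^8 Pa
Additional depth in granodiorite = 7.013×10^8 Pa / (2670 kg/m³ × 9.81 m/s²) = 26774 m
Total depth = 500 m + 26774 m = 27274 m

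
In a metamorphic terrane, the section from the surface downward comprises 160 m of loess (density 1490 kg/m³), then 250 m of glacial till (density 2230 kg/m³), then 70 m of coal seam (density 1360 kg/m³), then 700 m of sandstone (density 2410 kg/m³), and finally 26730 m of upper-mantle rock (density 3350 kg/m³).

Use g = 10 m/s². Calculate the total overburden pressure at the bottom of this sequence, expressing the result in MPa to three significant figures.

loess: 1490 kg/m³ × 10 m/s² × 160 m = 2.384×10^6 Pa = 2.384 MPa
glacial till: 2230 kg/m³ × 10 m/s² × 250 m = 5.575×10^6 Pa = 5.575 MPa
coal seam: 1360 kg/m³ × 10 m/s² × 70 m = 9.520×10^5 Pa = 0.9520 MPa
sandstone: 2410 kg/m³ × 10 m/s² × 700 m = 1.687×10^7 Pa = 16.87 MPa
upper-mantle rock: 3350 kg/m³ × 10 m/s² × 26730 m = 8.955×10^8 Pa = 895.5 MPa
Total = 2.384 + 5.575 + 0.9520 + 16.87 + 895.5 = 921.24 MPa

921 MPa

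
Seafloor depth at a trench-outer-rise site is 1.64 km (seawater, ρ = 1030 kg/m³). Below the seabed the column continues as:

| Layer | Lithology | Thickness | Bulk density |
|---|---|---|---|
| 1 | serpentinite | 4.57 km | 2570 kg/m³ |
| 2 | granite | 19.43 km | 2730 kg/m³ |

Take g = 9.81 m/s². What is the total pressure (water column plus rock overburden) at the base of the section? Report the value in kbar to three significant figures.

seawater: 1030 kg/m³ × 9.81 m/s² × 1640 m = 1.657×10^7 Pa = 0.1657 kbar
serpentinite: 2570 kg/m³ × 9.81 m/s² × 4570 m = 1.152×10^8 Pa = 1.152 kbar
granite: 2730 kg/m³ × 9.81 m/s² × 19430 m = 5.204×10^8 Pa = 5.204 kbar
Total = 0.1657 + 1.152 + 5.204 = 6.5215 kbar

6.52 kbar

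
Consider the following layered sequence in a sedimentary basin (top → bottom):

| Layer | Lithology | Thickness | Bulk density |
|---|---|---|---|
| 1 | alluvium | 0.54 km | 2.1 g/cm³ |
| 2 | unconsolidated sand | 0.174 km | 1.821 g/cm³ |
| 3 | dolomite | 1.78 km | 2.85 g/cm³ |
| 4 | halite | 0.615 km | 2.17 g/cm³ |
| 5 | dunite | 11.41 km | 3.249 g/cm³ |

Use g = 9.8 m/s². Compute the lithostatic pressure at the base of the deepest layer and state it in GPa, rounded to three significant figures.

0.440 GPa

alluvium: 2100 kg/m³ × 9.8 m/s² × 540 m = 1.111×10^7 Pa = 0.01111 GPa
unconsolidated sand: 1821 kg/m³ × 9.8 m/s² × 174 m = 3.105×10^6 Pa = 3.105×10^-3 GPa
dolomite: 2850 kg/m³ × 9.8 m/s² × 1780 m = 4.972×10^7 Pa = 0.04972 GPa
halite: 2170 kg/m³ × 9.8 m/s² × 615 m = 1.308×10^7 Pa = 0.01308 GPa
dunite: 3249 kg/m³ × 9.8 m/s² × 11410 m = 3.633×10^8 Pa = 0.3633 GPa
Total = 0.01111 + 3.105×10^-3 + 0.04972 + 0.01308 + 0.3633 = 0.44031 GPa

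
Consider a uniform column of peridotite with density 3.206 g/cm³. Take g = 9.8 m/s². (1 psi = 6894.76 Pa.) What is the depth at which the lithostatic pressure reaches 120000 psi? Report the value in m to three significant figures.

26300 m

h = P/(ρg) = 120000 psi / (3206 kg/m³ × 9.8 m/s²) = 8.274×10^8 Pa / 31419 Pa/m = 26334 m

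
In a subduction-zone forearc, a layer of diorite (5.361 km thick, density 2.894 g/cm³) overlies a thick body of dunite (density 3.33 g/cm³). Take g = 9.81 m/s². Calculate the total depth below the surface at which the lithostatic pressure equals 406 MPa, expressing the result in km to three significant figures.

13.1 km

Pressure at base of upper layers: 2894×9.81×5361 = 1.522×10^8 Pa = 152.2 MPa
Remaining pressure to be supplied by dunite: 4.060×10^8 − 1.522×10^8 = 2.538×10^8 Pa
Additional depth in dunite = 2.538×10^8 Pa / (3330 kg/m³ × 9.81 m/s²) = 7769.3 m
Total depth = 5361 m + 7769.3 m = 13130 m
= 13.130 km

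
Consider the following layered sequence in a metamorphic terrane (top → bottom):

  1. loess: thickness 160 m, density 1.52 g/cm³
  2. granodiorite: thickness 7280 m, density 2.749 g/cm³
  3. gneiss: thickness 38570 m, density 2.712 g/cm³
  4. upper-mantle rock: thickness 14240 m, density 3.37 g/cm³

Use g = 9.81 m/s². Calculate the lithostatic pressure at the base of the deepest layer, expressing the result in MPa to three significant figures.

1700 MPa

loess: 1520 kg/m³ × 9.81 m/s² × 160 m = 2.386×10^6 Pa = 2.386 MPa
granodiorite: 2749 kg/m³ × 9.81 m/s² × 7280 m = 1.963×10^8 Pa = 196.3 MPa
gneiss: 2712 kg/m³ × 9.81 m/s² × 38570 m = 1.026×10^9 Pa = 1026 MPa
upper-mantle rock: 3370 kg/m³ × 9.81 m/s² × 14240 m = 4.708×10^8 Pa = 470.8 MPa
Total = 2.386 + 196.3 + 1026 + 470.8 = 1695.6 MPa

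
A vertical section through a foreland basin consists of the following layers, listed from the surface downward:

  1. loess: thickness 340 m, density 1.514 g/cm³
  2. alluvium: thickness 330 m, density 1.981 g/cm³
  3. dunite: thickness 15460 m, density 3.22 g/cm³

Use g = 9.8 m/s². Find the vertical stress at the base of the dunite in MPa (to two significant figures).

500 MPa

loess: 1514 kg/m³ × 9.8 m/s² × 340 m = 5.045×10^6 Pa = 5.045 MPa
alluvium: 1981 kg/m³ × 9.8 m/s² × 330 m = 6.407×10^6 Pa = 6.407 MPa
dunite: 3220 kg/m³ × 9.8 m/s² × 15460 m = 4.879×10^8 Pa = 487.9 MPa
Total = 5.045 + 6.407 + 487.9 = 499.31 MPa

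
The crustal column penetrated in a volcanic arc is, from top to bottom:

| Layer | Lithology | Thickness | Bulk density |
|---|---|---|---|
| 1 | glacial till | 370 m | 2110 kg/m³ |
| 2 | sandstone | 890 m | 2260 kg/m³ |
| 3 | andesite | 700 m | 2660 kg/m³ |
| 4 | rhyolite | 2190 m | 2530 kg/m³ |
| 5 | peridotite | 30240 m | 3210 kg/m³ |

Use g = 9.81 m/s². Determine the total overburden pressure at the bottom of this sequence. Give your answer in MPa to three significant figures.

glacial till: 2110 kg/m³ × 9.81 m/s² × 370 m = 7.659×10^6 Pa = 7.659 MPa
sandstone: 2260 kg/m³ × 9.81 m/s² × 890 m = 1.973×10^7 Pa = 19.73 MPa
andesite: 2660 kg/m³ × 9.81 m/s² × 700 m = 1.827×10^7 Pa = 18.27 MPa
rhyolite: 2530 kg/m³ × 9.81 m/s² × 2190 m = 5.435×10^7 Pa = 54.35 MPa
peridotite: 3210 kg/m³ × 9.81 m/s² × 30240 m = 9.523×10^8 Pa = 952.3 MPa
Total = 7.659 + 19.73 + 18.27 + 54.35 + 952.3 = 1052.3 MPa

1050 MPa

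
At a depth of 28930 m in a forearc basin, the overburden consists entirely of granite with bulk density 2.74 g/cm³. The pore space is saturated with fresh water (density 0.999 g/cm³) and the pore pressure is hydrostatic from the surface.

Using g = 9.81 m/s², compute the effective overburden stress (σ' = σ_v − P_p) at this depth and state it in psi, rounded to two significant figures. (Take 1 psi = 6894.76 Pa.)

72000 psi

Overburden (lithostatic) stress σ_v:
granite: 2740 kg/m³ × 9.81 m/s² × 28930 m = 7.776×10^8 Pa = 777.6 MPa
Pore pressure P_p = 999 kg/m³ × 9.81 m/s² × 28930 m = 2.835×10^8 Pa = 283.5 MPa
Effective stress σ' = σ_v − P_p = 777.6 − 283.5 = 494.10 MPa = 71663 psi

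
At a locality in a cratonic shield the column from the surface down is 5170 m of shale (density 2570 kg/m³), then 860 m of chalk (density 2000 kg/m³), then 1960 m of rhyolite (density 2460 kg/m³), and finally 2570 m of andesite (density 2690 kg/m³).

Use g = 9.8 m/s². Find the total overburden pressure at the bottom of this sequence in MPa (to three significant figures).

shale: 2570 kg/m³ × 9.8 m/s² × 5170 m = 1.302×10^8 Pa = 130.2 MPa
chalk: 2000 kg/m³ × 9.8 m/s² × 860 m = 1.686×10^7 Pa = 16.86 MPa
rhyolite: 2460 kg/m³ × 9.8 m/s² × 1960 m = 4.725×10^7 Pa = 47.25 MPa
andesite: 2690 kg/m³ × 9.8 m/s² × 2570 m = 6.775×10^7 Pa = 67.75 MPa
Total = 130.2 + 16.86 + 47.25 + 67.75 = 262.07 MPa

262 MPa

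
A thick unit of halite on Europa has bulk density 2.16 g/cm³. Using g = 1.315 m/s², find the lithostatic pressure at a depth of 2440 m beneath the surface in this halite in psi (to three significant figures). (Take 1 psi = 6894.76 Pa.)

halite: 2160 kg/m³ × 1.315 m/s² × 2440 m = 6.931×10^6 Pa = 1005 psi

1010 psi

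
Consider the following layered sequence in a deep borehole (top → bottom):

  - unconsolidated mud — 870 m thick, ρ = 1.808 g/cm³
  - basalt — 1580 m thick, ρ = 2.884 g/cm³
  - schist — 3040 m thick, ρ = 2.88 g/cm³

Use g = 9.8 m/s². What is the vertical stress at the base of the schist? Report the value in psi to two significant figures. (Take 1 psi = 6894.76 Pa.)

21000 psi

unconsolidated mud: 1808 kg/m³ × 9.8 m/s² × 870 m = 1.542×10^7 Pa = 2236 psi
basalt: 2884 kg/m³ × 9.8 m/s² × 1580 m = 4.466×10^7 Pa = 6477 psi
schist: 2880 kg/m³ × 9.8 m/s² × 3040 m = 8.580×10^7 Pa = 12444 psi
Total = 2236 + 6477 + 12444 = 21157 psi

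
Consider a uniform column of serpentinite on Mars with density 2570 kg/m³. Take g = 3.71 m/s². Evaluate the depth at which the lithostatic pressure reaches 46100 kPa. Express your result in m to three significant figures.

h = P/(ρg) = 46100 kPa / (2570 kg/m³ × 3.71 m/s²) = 4.610×10^7 Pa / 9534.7 Pa/m = 4835.0 m

4830 m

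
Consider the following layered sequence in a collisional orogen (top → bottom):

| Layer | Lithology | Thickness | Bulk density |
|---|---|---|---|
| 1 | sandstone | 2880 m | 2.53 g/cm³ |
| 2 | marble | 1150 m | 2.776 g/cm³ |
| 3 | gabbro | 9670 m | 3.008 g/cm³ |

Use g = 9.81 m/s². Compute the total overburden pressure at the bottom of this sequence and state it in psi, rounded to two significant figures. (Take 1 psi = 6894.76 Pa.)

sandstone: 2530 kg/m³ × 9.81 m/s² × 2880 m = 7.148×10^7 Pa = 10367 psi
marble: 2776 kg/m³ × 9.81 m/s² × 1150 m = 3.132×10^7 Pa = 4542 psi
gabbro: 3008 kg/m³ × 9.81 m/s² × 9670 m = 2.853×10^8 Pa = 41386 psi
Total = 10367 + 4542 + 41386 = 56296 psi

56000 psi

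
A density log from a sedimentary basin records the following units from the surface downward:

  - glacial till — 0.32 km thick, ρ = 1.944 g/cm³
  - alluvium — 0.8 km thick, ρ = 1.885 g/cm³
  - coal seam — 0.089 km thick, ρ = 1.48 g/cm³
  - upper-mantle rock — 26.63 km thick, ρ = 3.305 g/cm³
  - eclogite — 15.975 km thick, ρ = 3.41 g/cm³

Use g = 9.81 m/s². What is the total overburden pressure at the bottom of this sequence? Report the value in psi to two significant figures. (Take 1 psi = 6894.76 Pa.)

210000 psi

glacial till: 1944 kg/m³ × 9.81 m/s² × 320 m = 6.103×10^6 Pa = 885.1 psi
alluvium: 1885 kg/m³ × 9.81 m/s² × 800 m = 1.479×10^7 Pa = 2146 psi
coal seam: 1480 kg/m³ × 9.81 m/s² × 89 m = 1.292×10^6 Pa = 187.4 psi
upper-mantle rock: 3305 kg/m³ × 9.81 m/s² × 26630 m = 8.634×10^8 Pa = 1.252×10^5 psi
eclogite: 3410 kg/m³ × 9.81 m/s² × 15975 m = 5.344×10^8 Pa = 77508 psi
Total = 885.1 + 2146 + 187.4 + 1.252×10^5 + 77508 = 2.0595×10^5 psi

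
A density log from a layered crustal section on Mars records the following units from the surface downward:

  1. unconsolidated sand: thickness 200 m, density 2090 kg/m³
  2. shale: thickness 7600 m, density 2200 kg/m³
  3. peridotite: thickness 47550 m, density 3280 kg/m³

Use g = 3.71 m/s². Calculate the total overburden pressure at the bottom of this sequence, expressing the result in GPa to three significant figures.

unconsolidated sand: 2090 kg/m³ × 3.71 m/s² × 200 m = 1.551×10^6 Pa = 1.551×10^-3 GPa
shale: 2200 kg/m³ × 3.71 m/s² × 7600 m = 6.203×10^7 Pa = 0.06203 GPa
peridotite: 3280 kg/m³ × 3.71 m/s² × 47550 m = 5.786×10^8 Pa = 0.5786 GPa
Total = 1.551×10^-3 + 0.06203 + 0.5786 = 0.64221 GPa

0.642 GPa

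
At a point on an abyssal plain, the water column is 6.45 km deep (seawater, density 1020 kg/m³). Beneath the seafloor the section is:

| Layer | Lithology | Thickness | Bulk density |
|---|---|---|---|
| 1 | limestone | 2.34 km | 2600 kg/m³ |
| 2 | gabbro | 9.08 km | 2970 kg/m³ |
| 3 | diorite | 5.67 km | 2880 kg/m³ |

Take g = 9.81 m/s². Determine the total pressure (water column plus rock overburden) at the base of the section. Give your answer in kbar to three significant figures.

seawater: 1020 kg/m³ × 9.81 m/s² × 6450 m = 6.454×10^7 Pa = 0.6454 kbar
limestone: 2600 kg/m³ × 9.81 m/s² × 2340 m = 5.968×10^7 Pa = 0.5968 kbar
gabbro: 2970 kg/m³ × 9.81 m/s² × 9080 m = 2.646×10^8 Pa = 2.646 kbar
diorite: 2880 kg/m³ × 9.81 m/s² × 5670 m = 1.602×10^8 Pa = 1.602 kbar
Total = 0.6454 + 0.5968 + 2.646 + 1.602 = 5.4897 kbar

5.49 kbar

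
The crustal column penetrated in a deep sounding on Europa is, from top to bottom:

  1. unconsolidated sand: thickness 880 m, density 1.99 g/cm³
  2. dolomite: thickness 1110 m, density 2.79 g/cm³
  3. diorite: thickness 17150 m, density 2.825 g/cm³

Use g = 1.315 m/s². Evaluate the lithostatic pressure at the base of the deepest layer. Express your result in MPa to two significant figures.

unconsolidated sand: 1990 kg/m³ × 1.315 m/s² × 880 m = 2.303×10^6 Pa = 2.303 MPa
dolomite: 2790 kg/m³ × 1.315 m/s² × 1110 m = 4.072×10^6 Pa = 4.072 MPa
diorite: 2825 kg/m³ × 1.315 m/s² × 17150 m = 6.371×10^7 Pa = 63.71 MPa
Total = 2.303 + 4.072 + 63.71 = 70.085 MPa

70 MPa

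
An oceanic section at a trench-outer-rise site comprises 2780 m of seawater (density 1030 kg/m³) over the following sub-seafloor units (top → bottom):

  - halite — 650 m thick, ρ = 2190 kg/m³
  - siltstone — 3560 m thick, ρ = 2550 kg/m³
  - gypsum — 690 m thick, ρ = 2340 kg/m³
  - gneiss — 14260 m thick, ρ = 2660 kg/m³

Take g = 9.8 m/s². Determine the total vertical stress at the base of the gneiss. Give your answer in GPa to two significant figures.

seawater: 1030 kg/m³ × 9.8 m/s² × 2780 m = 2.806×10^7 Pa = 0.02806 GPa
halite: 2190 kg/m³ × 9.8 m/s² × 650 m = 1.395×10^7 Pa = 0.01395 GPa
siltstone: 2550 kg/m³ × 9.8 m/s² × 3560 m = 8.896×10^7 Pa = 0.08896 GPa
gypsum: 2340 kg/m³ × 9.8 m/s² × 690 m = 1.582×10^7 Pa = 0.01582 GPa
gneiss: 2660 kg/m³ × 9.8 m/s² × 14260 m = 3.717×10^8 Pa = 0.3717 GPa
Total = 0.02806 + 0.01395 + 0.08896 + 0.01582 + 0.3717 = 0.51853 GPa

0.52 GPa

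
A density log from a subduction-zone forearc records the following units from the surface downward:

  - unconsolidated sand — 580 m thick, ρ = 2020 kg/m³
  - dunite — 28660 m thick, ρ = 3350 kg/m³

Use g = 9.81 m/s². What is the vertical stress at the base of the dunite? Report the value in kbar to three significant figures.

unconsolidated sand: 2020 kg/m³ × 9.81 m/s² × 580 m = 1.149×10^7 Pa = 0.1149 kbar
dunite: 3350 kg/m³ × 9.81 m/s² × 28660 m = 9.419×10^8 Pa = 9.419 kbar
Total = 0.1149 + 9.419 = 9.5336 kbar

9.53 kbar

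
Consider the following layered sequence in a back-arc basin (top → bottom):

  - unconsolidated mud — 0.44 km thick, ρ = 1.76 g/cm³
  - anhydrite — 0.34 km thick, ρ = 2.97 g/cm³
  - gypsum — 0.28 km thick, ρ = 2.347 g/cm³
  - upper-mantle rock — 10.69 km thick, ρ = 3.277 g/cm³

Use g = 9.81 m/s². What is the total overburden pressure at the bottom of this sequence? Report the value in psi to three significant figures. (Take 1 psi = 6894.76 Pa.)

unconsolidated mud: 1760 kg/m³ × 9.81 m/s² × 440 m = 7.597×10^6 Pa = 1102 psi
anhydrite: 2970 kg/m³ × 9.81 m/s² × 340 m = 9.906×10^6 Pa = 1437 psi
gypsum: 2347 kg/m³ × 9.81 m/s² × 280 m = 6.447×10^6 Pa = 935.0 psi
upper-mantle rock: 3277 kg/m³ × 9.81 m/s² × 10690 m = 3.437×10^8 Pa = 49843 psi
Total = 1102 + 1437 + 935.0 + 49843 = 53317 psi

53300 psi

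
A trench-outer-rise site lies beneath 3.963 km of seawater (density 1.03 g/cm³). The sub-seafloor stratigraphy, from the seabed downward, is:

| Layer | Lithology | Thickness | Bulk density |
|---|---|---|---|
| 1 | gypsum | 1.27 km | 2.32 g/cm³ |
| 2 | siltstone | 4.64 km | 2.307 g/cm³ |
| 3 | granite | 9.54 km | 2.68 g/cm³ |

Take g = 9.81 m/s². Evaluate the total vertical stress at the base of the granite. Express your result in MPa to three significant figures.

425 MPa

seawater: 1030 kg/m³ × 9.81 m/s² × 3963 m = 4.004×10^7 Pa = 40.04 MPa
gypsum: 2320 kg/m³ × 9.81 m/s² × 1270 m = 2.890×10^7 Pa = 28.90 MPa
siltstone: 2307 kg/m³ × 9.81 m/s² × 4640 m = 1.050×10^8 Pa = 105.0 MPa
granite: 2680 kg/m³ × 9.81 m/s² × 9540 m = 2.508×10^8 Pa = 250.8 MPa
Total = 40.04 + 28.90 + 105.0 + 250.8 = 424.77 MPa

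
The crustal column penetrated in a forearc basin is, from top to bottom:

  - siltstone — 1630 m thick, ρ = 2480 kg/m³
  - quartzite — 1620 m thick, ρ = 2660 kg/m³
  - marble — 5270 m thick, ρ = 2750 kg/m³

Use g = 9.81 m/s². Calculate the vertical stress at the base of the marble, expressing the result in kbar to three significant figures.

2.24 kbar

siltstone: 2480 kg/m³ × 9.81 m/s² × 1630 m = 3.966×10^7 Pa = 0.3966 kbar
quartzite: 2660 kg/m³ × 9.81 m/s² × 1620 m = 4.227×10^7 Pa = 0.4227 kbar
marble: 2750 kg/m³ × 9.81 m/s² × 5270 m = 1.422×10^8 Pa = 1.422 kbar
Total = 0.3966 + 0.4227 + 1.422 = 2.2410 kbar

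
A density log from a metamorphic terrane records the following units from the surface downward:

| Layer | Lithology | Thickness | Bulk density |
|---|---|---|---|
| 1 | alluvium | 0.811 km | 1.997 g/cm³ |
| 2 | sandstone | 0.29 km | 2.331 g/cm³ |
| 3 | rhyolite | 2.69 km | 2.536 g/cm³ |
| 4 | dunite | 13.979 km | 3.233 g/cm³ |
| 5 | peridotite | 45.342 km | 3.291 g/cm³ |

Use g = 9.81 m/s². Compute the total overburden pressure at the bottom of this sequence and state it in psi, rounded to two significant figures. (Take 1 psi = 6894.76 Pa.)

290000 psi

alluvium: 1997 kg/m³ × 9.81 m/s² × 811 m = 1.589×10^7 Pa = 2304 psi
sandstone: 2331 kg/m³ × 9.81 m/s² × 290 m = 6.631×10^6 Pa = 961.8 psi
rhyolite: 2536 kg/m³ × 9.81 m/s² × 2690 m = 6.692×10^7 Pa = 9706 psi
dunite: 3233 kg/m³ × 9.81 m/s² × 13979 m = 4.434×10^8 Pa = 64303 psi
peridotite: 3291 kg/m³ × 9.81 m/s² × 45342 m = 1.464×10^9 Pa = 2.123×10^5 psi
Total = 2304 + 961.8 + 9706 + 64303 + 2.123×10^5 = 2.8959×10^5 psi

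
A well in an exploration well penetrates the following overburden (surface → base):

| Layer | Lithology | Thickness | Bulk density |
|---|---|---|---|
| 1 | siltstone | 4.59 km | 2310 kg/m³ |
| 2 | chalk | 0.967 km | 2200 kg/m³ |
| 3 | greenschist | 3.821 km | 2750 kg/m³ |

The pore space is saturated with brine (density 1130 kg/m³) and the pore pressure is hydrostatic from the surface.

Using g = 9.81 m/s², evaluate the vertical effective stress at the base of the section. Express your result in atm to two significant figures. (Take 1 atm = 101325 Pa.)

Overburden (lithostatic) stress σ_v:
siltstone: 2310 kg/m³ × 9.81 m/s² × 4590 m = 1.040×10^8 Pa = 104.0 MPa
chalk: 2200 kg/m³ × 9.81 m/s² × 967 m = 2.087×10^7 Pa = 20.87 MPa
greenschist: 2750 kg/m³ × 9.81 m/s² × 3821 m = 1.031×10^8 Pa = 103.1 MPa
Total = 104.0 + 20.87 + 103.1 = 227.97 MPa
Pore pressure P_p = 1130 kg/m³ × 9.81 m/s² × 9378 m = 1.040×10^8 Pa = 104.0 MPa
Effective stress σ' = σ_v − P_p = 228.0 − 104.0 = 124.01 MPa = 1223.9 atm

1200 atm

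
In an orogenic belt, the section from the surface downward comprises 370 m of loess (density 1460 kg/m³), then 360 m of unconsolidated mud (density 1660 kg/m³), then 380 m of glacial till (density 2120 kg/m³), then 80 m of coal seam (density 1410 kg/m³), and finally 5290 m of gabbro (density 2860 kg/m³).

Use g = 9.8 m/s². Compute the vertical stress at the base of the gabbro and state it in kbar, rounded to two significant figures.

loess: 1460 kg/m³ × 9.8 m/s² × 370 m = 5.294×10^6 Pa = 0.05294 kbar
unconsolidated mud: 1660 kg/m³ × 9.8 m/s² × 360 m = 5.856×10^6 Pa = 0.05856 kbar
glacial till: 2120 kg/m³ × 9.8 m/s² × 380 m = 7.895×10^6 Pa = 0.07895 kbar
coal seam: 1410 kg/m³ × 9.8 m/s² × 80 m = 1.105×10^6 Pa = 0.01105 kbar
gabbro: 2860 kg/m³ × 9.8 m/s² × 5290 m = 1.483×10^8 Pa = 1.483 kbar
Total = 0.05294 + 0.05856 + 0.07895 + 0.01105 + 1.483 = 1.6842 kbar

1.7 kbar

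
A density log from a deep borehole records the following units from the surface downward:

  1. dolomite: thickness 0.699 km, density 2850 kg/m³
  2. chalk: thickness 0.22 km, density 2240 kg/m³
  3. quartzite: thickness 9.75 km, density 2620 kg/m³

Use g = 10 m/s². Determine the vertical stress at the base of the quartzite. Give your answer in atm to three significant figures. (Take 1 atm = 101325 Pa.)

2770 atm

dolomite: 2850 kg/m³ × 10 m/s² × 699 m = 1.992×10^7 Pa = 196.6 atm
chalk: 2240 kg/m³ × 10 m/s² × 220 m = 4.928×10^6 Pa = 48.64 atm
quartzite: 2620 kg/m³ × 10 m/s² × 9750 m = 2.554×10^8 Pa = 2521 atm
Total = 196.6 + 48.64 + 2521 = 2766.3 atm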